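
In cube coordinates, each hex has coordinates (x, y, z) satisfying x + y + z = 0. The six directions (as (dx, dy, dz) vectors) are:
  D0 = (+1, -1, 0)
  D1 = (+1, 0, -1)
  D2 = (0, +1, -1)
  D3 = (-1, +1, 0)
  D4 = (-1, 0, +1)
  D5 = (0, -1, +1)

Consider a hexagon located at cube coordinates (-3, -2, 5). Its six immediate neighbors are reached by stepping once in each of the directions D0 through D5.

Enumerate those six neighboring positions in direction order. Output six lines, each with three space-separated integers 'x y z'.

Answer: -2 -3 5
-2 -2 4
-3 -1 4
-4 -1 5
-4 -2 6
-3 -3 6

Derivation:
Center: (-3, -2, 5). Add each direction:
  D0: (-3, -2, 5) + (1, -1, 0) = (-2, -3, 5)
  D1: (-3, -2, 5) + (1, 0, -1) = (-2, -2, 4)
  D2: (-3, -2, 5) + (0, 1, -1) = (-3, -1, 4)
  D3: (-3, -2, 5) + (-1, 1, 0) = (-4, -1, 5)
  D4: (-3, -2, 5) + (-1, 0, 1) = (-4, -2, 6)
  D5: (-3, -2, 5) + (0, -1, 1) = (-3, -3, 6)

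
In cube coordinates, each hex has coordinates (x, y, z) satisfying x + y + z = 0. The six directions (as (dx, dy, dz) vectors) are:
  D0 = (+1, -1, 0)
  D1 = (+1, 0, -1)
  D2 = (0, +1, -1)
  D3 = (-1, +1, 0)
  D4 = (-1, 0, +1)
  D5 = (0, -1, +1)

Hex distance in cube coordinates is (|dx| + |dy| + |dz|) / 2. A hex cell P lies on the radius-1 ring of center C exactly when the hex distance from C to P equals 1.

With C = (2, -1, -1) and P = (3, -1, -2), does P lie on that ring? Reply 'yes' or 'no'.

|px - cx| = |3 - 2| = 1
|py - cy| = |-1 - (-1)| = 0
|pz - cz| = |-2 - (-1)| = 1
distance = (1+0+1)/2 = 2/2 = 1
radius = 1; distance == radius -> yes

Answer: yes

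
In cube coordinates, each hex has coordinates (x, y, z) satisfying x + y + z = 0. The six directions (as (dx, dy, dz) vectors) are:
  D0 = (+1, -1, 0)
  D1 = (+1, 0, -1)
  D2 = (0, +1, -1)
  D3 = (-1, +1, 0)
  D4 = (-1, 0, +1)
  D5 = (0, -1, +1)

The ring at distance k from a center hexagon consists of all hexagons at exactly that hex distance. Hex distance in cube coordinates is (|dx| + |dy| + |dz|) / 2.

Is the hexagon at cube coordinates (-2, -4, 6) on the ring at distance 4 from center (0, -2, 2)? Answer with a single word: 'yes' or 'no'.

|px - cx| = |-2 - 0| = 2
|py - cy| = |-4 - (-2)| = 2
|pz - cz| = |6 - 2| = 4
distance = (2+2+4)/2 = 8/2 = 4
radius = 4; distance == radius -> yes

Answer: yes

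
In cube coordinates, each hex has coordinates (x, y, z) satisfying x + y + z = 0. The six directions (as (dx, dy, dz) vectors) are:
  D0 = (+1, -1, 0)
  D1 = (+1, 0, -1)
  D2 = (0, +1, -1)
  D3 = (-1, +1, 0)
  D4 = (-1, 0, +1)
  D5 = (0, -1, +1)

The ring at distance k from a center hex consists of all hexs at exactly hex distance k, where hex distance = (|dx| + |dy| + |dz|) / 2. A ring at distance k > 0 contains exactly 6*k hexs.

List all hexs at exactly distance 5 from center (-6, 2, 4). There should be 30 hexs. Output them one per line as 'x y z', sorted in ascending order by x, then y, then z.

Walk ring at distance 5 from (-6, 2, 4):
Start at center + D4*5 = (-11, 2, 9)
  hex 0: (-11, 2, 9)
  hex 1: (-10, 1, 9)
  hex 2: (-9, 0, 9)
  hex 3: (-8, -1, 9)
  hex 4: (-7, -2, 9)
  hex 5: (-6, -3, 9)
  hex 6: (-5, -3, 8)
  hex 7: (-4, -3, 7)
  hex 8: (-3, -3, 6)
  hex 9: (-2, -3, 5)
  hex 10: (-1, -3, 4)
  hex 11: (-1, -2, 3)
  hex 12: (-1, -1, 2)
  hex 13: (-1, 0, 1)
  hex 14: (-1, 1, 0)
  hex 15: (-1, 2, -1)
  hex 16: (-2, 3, -1)
  hex 17: (-3, 4, -1)
  hex 18: (-4, 5, -1)
  hex 19: (-5, 6, -1)
  hex 20: (-6, 7, -1)
  hex 21: (-7, 7, 0)
  hex 22: (-8, 7, 1)
  hex 23: (-9, 7, 2)
  hex 24: (-10, 7, 3)
  hex 25: (-11, 7, 4)
  hex 26: (-11, 6, 5)
  hex 27: (-11, 5, 6)
  hex 28: (-11, 4, 7)
  hex 29: (-11, 3, 8)
Sorted: 30 hexes.

Answer: -11 2 9
-11 3 8
-11 4 7
-11 5 6
-11 6 5
-11 7 4
-10 1 9
-10 7 3
-9 0 9
-9 7 2
-8 -1 9
-8 7 1
-7 -2 9
-7 7 0
-6 -3 9
-6 7 -1
-5 -3 8
-5 6 -1
-4 -3 7
-4 5 -1
-3 -3 6
-3 4 -1
-2 -3 5
-2 3 -1
-1 -3 4
-1 -2 3
-1 -1 2
-1 0 1
-1 1 0
-1 2 -1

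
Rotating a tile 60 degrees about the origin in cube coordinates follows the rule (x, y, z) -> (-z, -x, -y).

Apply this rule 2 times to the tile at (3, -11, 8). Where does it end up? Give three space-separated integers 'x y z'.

Answer: -11 8 3

Derivation:
Start: (3, -11, 8)
Step 1: (3, -11, 8) -> (-(8), -(3), -(-11)) = (-8, -3, 11)
Step 2: (-8, -3, 11) -> (-(11), -(-8), -(-3)) = (-11, 8, 3)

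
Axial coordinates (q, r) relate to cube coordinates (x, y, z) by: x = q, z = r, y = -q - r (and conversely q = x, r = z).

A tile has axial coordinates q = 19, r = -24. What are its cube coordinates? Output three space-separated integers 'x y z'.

Answer: 19 5 -24

Derivation:
x = q = 19
z = r = -24
y = -x - z = -(19) - (-24) = 5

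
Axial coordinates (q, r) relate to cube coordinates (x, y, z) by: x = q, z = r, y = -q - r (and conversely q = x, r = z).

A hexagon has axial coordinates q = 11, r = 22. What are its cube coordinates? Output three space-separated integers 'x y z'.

Answer: 11 -33 22

Derivation:
x = q = 11
z = r = 22
y = -x - z = -(11) - (22) = -33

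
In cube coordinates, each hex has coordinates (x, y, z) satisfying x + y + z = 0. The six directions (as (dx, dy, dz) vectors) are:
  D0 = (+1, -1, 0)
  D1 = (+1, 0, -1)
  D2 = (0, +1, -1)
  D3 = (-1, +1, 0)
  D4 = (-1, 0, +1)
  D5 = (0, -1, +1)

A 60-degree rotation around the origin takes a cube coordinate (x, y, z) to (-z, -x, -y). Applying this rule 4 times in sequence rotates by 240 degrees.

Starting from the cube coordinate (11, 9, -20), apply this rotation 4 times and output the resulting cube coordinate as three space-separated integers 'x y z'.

Start: (11, 9, -20)
Step 1: (11, 9, -20) -> (-(-20), -(11), -(9)) = (20, -11, -9)
Step 2: (20, -11, -9) -> (-(-9), -(20), -(-11)) = (9, -20, 11)
Step 3: (9, -20, 11) -> (-(11), -(9), -(-20)) = (-11, -9, 20)
Step 4: (-11, -9, 20) -> (-(20), -(-11), -(-9)) = (-20, 11, 9)

Answer: -20 11 9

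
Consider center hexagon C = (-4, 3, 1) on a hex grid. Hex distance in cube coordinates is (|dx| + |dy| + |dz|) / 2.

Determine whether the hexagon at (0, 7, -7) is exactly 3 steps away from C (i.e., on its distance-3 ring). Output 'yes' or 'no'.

|px - cx| = |0 - (-4)| = 4
|py - cy| = |7 - 3| = 4
|pz - cz| = |-7 - 1| = 8
distance = (4+4+8)/2 = 16/2 = 8
radius = 3; distance != radius -> no

Answer: no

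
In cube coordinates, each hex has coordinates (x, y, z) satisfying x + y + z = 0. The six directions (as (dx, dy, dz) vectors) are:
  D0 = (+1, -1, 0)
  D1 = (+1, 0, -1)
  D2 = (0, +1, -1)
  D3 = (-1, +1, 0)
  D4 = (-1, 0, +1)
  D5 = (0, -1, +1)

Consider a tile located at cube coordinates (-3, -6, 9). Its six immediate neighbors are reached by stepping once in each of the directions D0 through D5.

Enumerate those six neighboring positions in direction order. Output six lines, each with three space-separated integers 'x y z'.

Center: (-3, -6, 9). Add each direction:
  D0: (-3, -6, 9) + (1, -1, 0) = (-2, -7, 9)
  D1: (-3, -6, 9) + (1, 0, -1) = (-2, -6, 8)
  D2: (-3, -6, 9) + (0, 1, -1) = (-3, -5, 8)
  D3: (-3, -6, 9) + (-1, 1, 0) = (-4, -5, 9)
  D4: (-3, -6, 9) + (-1, 0, 1) = (-4, -6, 10)
  D5: (-3, -6, 9) + (0, -1, 1) = (-3, -7, 10)

Answer: -2 -7 9
-2 -6 8
-3 -5 8
-4 -5 9
-4 -6 10
-3 -7 10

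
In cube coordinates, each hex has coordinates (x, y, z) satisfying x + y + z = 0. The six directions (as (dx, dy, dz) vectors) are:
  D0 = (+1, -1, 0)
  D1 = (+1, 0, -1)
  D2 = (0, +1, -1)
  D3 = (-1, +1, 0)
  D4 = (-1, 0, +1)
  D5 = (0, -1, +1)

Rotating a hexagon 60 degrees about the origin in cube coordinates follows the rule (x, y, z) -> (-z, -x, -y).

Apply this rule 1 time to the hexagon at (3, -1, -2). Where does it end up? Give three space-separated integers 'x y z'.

Start: (3, -1, -2)
Step 1: (3, -1, -2) -> (-(-2), -(3), -(-1)) = (2, -3, 1)

Answer: 2 -3 1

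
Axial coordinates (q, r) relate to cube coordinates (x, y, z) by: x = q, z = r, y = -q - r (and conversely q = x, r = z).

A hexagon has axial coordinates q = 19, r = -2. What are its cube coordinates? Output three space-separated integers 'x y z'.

Answer: 19 -17 -2

Derivation:
x = q = 19
z = r = -2
y = -x - z = -(19) - (-2) = -17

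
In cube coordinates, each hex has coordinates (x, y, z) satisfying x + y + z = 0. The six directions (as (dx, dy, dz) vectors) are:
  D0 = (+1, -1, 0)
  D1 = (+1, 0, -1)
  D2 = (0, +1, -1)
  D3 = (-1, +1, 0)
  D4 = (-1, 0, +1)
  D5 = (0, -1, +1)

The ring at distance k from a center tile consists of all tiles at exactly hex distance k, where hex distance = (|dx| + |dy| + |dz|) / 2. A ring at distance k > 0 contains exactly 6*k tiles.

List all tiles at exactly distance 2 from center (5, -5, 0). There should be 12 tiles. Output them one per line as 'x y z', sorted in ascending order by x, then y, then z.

Answer: 3 -5 2
3 -4 1
3 -3 0
4 -6 2
4 -3 -1
5 -7 2
5 -3 -2
6 -7 1
6 -4 -2
7 -7 0
7 -6 -1
7 -5 -2

Derivation:
Walk ring at distance 2 from (5, -5, 0):
Start at center + D4*2 = (3, -5, 2)
  hex 0: (3, -5, 2)
  hex 1: (4, -6, 2)
  hex 2: (5, -7, 2)
  hex 3: (6, -7, 1)
  hex 4: (7, -7, 0)
  hex 5: (7, -6, -1)
  hex 6: (7, -5, -2)
  hex 7: (6, -4, -2)
  hex 8: (5, -3, -2)
  hex 9: (4, -3, -1)
  hex 10: (3, -3, 0)
  hex 11: (3, -4, 1)
Sorted: 12 hexes.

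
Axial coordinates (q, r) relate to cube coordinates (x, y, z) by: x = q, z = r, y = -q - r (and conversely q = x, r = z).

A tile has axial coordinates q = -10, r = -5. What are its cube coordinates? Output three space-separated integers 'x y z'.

Answer: -10 15 -5

Derivation:
x = q = -10
z = r = -5
y = -x - z = -(-10) - (-5) = 15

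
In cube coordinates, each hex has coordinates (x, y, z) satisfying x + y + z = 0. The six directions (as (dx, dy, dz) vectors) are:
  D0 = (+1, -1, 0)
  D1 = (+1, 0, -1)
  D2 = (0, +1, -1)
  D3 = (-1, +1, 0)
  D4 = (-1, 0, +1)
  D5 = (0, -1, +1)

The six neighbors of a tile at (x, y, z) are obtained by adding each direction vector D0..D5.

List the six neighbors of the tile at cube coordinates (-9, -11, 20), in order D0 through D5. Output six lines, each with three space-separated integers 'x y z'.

Answer: -8 -12 20
-8 -11 19
-9 -10 19
-10 -10 20
-10 -11 21
-9 -12 21

Derivation:
Center: (-9, -11, 20). Add each direction:
  D0: (-9, -11, 20) + (1, -1, 0) = (-8, -12, 20)
  D1: (-9, -11, 20) + (1, 0, -1) = (-8, -11, 19)
  D2: (-9, -11, 20) + (0, 1, -1) = (-9, -10, 19)
  D3: (-9, -11, 20) + (-1, 1, 0) = (-10, -10, 20)
  D4: (-9, -11, 20) + (-1, 0, 1) = (-10, -11, 21)
  D5: (-9, -11, 20) + (0, -1, 1) = (-9, -12, 21)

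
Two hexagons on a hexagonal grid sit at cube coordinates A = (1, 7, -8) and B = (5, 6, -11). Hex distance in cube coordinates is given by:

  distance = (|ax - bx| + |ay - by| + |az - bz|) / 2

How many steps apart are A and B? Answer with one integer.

Answer: 4

Derivation:
|ax - bx| = |1 - 5| = 4
|ay - by| = |7 - 6| = 1
|az - bz| = |-8 - (-11)| = 3
distance = (4 + 1 + 3) / 2 = 8 / 2 = 4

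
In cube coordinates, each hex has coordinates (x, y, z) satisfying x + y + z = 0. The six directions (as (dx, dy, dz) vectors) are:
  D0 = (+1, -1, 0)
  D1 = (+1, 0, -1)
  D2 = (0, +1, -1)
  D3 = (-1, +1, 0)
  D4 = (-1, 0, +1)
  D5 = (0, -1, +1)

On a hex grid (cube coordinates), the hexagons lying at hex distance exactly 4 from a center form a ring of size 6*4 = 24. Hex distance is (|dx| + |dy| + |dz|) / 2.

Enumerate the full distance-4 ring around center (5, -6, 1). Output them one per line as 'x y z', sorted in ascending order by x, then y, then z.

Walk ring at distance 4 from (5, -6, 1):
Start at center + D4*4 = (1, -6, 5)
  hex 0: (1, -6, 5)
  hex 1: (2, -7, 5)
  hex 2: (3, -8, 5)
  hex 3: (4, -9, 5)
  hex 4: (5, -10, 5)
  hex 5: (6, -10, 4)
  hex 6: (7, -10, 3)
  hex 7: (8, -10, 2)
  hex 8: (9, -10, 1)
  hex 9: (9, -9, 0)
  hex 10: (9, -8, -1)
  hex 11: (9, -7, -2)
  hex 12: (9, -6, -3)
  hex 13: (8, -5, -3)
  hex 14: (7, -4, -3)
  hex 15: (6, -3, -3)
  hex 16: (5, -2, -3)
  hex 17: (4, -2, -2)
  hex 18: (3, -2, -1)
  hex 19: (2, -2, 0)
  hex 20: (1, -2, 1)
  hex 21: (1, -3, 2)
  hex 22: (1, -4, 3)
  hex 23: (1, -5, 4)
Sorted: 24 hexes.

Answer: 1 -6 5
1 -5 4
1 -4 3
1 -3 2
1 -2 1
2 -7 5
2 -2 0
3 -8 5
3 -2 -1
4 -9 5
4 -2 -2
5 -10 5
5 -2 -3
6 -10 4
6 -3 -3
7 -10 3
7 -4 -3
8 -10 2
8 -5 -3
9 -10 1
9 -9 0
9 -8 -1
9 -7 -2
9 -6 -3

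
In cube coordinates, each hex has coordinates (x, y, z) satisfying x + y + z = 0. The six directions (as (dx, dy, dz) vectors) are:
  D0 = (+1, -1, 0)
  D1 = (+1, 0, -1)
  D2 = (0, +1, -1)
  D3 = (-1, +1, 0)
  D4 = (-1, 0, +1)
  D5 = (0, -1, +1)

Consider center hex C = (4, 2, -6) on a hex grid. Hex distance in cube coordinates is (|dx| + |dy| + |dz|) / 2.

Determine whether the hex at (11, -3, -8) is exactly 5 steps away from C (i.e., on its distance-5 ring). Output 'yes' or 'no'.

Answer: no

Derivation:
|px - cx| = |11 - 4| = 7
|py - cy| = |-3 - 2| = 5
|pz - cz| = |-8 - (-6)| = 2
distance = (7+5+2)/2 = 14/2 = 7
radius = 5; distance != radius -> no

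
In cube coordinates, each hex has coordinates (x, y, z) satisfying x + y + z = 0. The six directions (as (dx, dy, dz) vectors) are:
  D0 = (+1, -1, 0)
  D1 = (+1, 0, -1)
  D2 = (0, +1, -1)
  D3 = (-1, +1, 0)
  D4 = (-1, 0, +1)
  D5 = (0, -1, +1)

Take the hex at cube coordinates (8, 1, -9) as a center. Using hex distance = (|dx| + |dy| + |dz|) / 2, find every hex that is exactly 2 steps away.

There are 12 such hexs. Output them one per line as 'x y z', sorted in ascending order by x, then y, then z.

Answer: 6 1 -7
6 2 -8
6 3 -9
7 0 -7
7 3 -10
8 -1 -7
8 3 -11
9 -1 -8
9 2 -11
10 -1 -9
10 0 -10
10 1 -11

Derivation:
Walk ring at distance 2 from (8, 1, -9):
Start at center + D4*2 = (6, 1, -7)
  hex 0: (6, 1, -7)
  hex 1: (7, 0, -7)
  hex 2: (8, -1, -7)
  hex 3: (9, -1, -8)
  hex 4: (10, -1, -9)
  hex 5: (10, 0, -10)
  hex 6: (10, 1, -11)
  hex 7: (9, 2, -11)
  hex 8: (8, 3, -11)
  hex 9: (7, 3, -10)
  hex 10: (6, 3, -9)
  hex 11: (6, 2, -8)
Sorted: 12 hexes.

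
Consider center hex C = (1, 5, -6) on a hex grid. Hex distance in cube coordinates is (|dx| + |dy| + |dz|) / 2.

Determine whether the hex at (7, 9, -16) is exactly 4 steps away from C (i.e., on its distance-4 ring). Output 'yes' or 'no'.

Answer: no

Derivation:
|px - cx| = |7 - 1| = 6
|py - cy| = |9 - 5| = 4
|pz - cz| = |-16 - (-6)| = 10
distance = (6+4+10)/2 = 20/2 = 10
radius = 4; distance != radius -> no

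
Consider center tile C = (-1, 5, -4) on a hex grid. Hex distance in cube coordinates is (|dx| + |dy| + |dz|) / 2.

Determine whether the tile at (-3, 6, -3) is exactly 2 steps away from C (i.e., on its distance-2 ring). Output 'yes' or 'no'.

Answer: yes

Derivation:
|px - cx| = |-3 - (-1)| = 2
|py - cy| = |6 - 5| = 1
|pz - cz| = |-3 - (-4)| = 1
distance = (2+1+1)/2 = 4/2 = 2
radius = 2; distance == radius -> yes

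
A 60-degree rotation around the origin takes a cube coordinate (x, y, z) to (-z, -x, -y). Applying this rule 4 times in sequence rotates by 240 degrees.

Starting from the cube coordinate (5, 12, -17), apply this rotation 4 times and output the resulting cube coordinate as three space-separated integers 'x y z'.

Start: (5, 12, -17)
Step 1: (5, 12, -17) -> (-(-17), -(5), -(12)) = (17, -5, -12)
Step 2: (17, -5, -12) -> (-(-12), -(17), -(-5)) = (12, -17, 5)
Step 3: (12, -17, 5) -> (-(5), -(12), -(-17)) = (-5, -12, 17)
Step 4: (-5, -12, 17) -> (-(17), -(-5), -(-12)) = (-17, 5, 12)

Answer: -17 5 12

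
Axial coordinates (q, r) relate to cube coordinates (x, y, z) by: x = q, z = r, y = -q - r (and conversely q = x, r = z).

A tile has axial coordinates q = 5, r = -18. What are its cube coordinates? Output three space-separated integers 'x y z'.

Answer: 5 13 -18

Derivation:
x = q = 5
z = r = -18
y = -x - z = -(5) - (-18) = 13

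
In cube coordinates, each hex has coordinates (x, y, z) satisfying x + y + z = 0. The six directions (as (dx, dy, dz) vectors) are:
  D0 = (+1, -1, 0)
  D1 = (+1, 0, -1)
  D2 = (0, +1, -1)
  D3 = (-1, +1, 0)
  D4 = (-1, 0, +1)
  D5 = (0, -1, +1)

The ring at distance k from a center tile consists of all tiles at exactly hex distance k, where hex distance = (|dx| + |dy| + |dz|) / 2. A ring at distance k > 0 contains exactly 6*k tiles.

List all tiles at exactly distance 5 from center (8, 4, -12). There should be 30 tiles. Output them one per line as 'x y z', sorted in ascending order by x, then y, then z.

Walk ring at distance 5 from (8, 4, -12):
Start at center + D4*5 = (3, 4, -7)
  hex 0: (3, 4, -7)
  hex 1: (4, 3, -7)
  hex 2: (5, 2, -7)
  hex 3: (6, 1, -7)
  hex 4: (7, 0, -7)
  hex 5: (8, -1, -7)
  hex 6: (9, -1, -8)
  hex 7: (10, -1, -9)
  hex 8: (11, -1, -10)
  hex 9: (12, -1, -11)
  hex 10: (13, -1, -12)
  hex 11: (13, 0, -13)
  hex 12: (13, 1, -14)
  hex 13: (13, 2, -15)
  hex 14: (13, 3, -16)
  hex 15: (13, 4, -17)
  hex 16: (12, 5, -17)
  hex 17: (11, 6, -17)
  hex 18: (10, 7, -17)
  hex 19: (9, 8, -17)
  hex 20: (8, 9, -17)
  hex 21: (7, 9, -16)
  hex 22: (6, 9, -15)
  hex 23: (5, 9, -14)
  hex 24: (4, 9, -13)
  hex 25: (3, 9, -12)
  hex 26: (3, 8, -11)
  hex 27: (3, 7, -10)
  hex 28: (3, 6, -9)
  hex 29: (3, 5, -8)
Sorted: 30 hexes.

Answer: 3 4 -7
3 5 -8
3 6 -9
3 7 -10
3 8 -11
3 9 -12
4 3 -7
4 9 -13
5 2 -7
5 9 -14
6 1 -7
6 9 -15
7 0 -7
7 9 -16
8 -1 -7
8 9 -17
9 -1 -8
9 8 -17
10 -1 -9
10 7 -17
11 -1 -10
11 6 -17
12 -1 -11
12 5 -17
13 -1 -12
13 0 -13
13 1 -14
13 2 -15
13 3 -16
13 4 -17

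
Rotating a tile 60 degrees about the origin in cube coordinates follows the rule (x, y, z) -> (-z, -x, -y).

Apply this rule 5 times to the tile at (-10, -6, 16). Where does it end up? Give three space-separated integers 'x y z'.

Answer: 6 -16 10

Derivation:
Start: (-10, -6, 16)
Step 1: (-10, -6, 16) -> (-(16), -(-10), -(-6)) = (-16, 10, 6)
Step 2: (-16, 10, 6) -> (-(6), -(-16), -(10)) = (-6, 16, -10)
Step 3: (-6, 16, -10) -> (-(-10), -(-6), -(16)) = (10, 6, -16)
Step 4: (10, 6, -16) -> (-(-16), -(10), -(6)) = (16, -10, -6)
Step 5: (16, -10, -6) -> (-(-6), -(16), -(-10)) = (6, -16, 10)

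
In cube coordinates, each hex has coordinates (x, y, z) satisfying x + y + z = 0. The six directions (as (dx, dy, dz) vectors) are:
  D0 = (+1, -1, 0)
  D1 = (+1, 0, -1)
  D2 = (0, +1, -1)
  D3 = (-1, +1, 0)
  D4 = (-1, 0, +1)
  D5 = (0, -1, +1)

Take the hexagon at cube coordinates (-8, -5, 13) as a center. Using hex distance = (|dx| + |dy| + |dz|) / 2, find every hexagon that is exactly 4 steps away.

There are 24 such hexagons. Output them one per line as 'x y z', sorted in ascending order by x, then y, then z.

Answer: -12 -5 17
-12 -4 16
-12 -3 15
-12 -2 14
-12 -1 13
-11 -6 17
-11 -1 12
-10 -7 17
-10 -1 11
-9 -8 17
-9 -1 10
-8 -9 17
-8 -1 9
-7 -9 16
-7 -2 9
-6 -9 15
-6 -3 9
-5 -9 14
-5 -4 9
-4 -9 13
-4 -8 12
-4 -7 11
-4 -6 10
-4 -5 9

Derivation:
Walk ring at distance 4 from (-8, -5, 13):
Start at center + D4*4 = (-12, -5, 17)
  hex 0: (-12, -5, 17)
  hex 1: (-11, -6, 17)
  hex 2: (-10, -7, 17)
  hex 3: (-9, -8, 17)
  hex 4: (-8, -9, 17)
  hex 5: (-7, -9, 16)
  hex 6: (-6, -9, 15)
  hex 7: (-5, -9, 14)
  hex 8: (-4, -9, 13)
  hex 9: (-4, -8, 12)
  hex 10: (-4, -7, 11)
  hex 11: (-4, -6, 10)
  hex 12: (-4, -5, 9)
  hex 13: (-5, -4, 9)
  hex 14: (-6, -3, 9)
  hex 15: (-7, -2, 9)
  hex 16: (-8, -1, 9)
  hex 17: (-9, -1, 10)
  hex 18: (-10, -1, 11)
  hex 19: (-11, -1, 12)
  hex 20: (-12, -1, 13)
  hex 21: (-12, -2, 14)
  hex 22: (-12, -3, 15)
  hex 23: (-12, -4, 16)
Sorted: 24 hexes.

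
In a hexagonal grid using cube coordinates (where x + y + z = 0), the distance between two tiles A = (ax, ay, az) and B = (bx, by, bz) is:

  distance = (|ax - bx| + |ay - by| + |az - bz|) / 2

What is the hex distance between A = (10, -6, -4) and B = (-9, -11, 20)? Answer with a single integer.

|ax - bx| = |10 - (-9)| = 19
|ay - by| = |-6 - (-11)| = 5
|az - bz| = |-4 - 20| = 24
distance = (19 + 5 + 24) / 2 = 48 / 2 = 24

Answer: 24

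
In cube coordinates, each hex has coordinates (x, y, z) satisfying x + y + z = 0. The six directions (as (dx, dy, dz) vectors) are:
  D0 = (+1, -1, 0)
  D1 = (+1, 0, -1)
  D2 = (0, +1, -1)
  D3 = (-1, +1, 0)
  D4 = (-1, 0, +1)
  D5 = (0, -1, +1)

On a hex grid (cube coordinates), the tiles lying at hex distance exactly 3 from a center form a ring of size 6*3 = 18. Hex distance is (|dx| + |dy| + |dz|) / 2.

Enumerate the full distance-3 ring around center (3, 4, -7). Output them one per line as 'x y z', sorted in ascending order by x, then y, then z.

Answer: 0 4 -4
0 5 -5
0 6 -6
0 7 -7
1 3 -4
1 7 -8
2 2 -4
2 7 -9
3 1 -4
3 7 -10
4 1 -5
4 6 -10
5 1 -6
5 5 -10
6 1 -7
6 2 -8
6 3 -9
6 4 -10

Derivation:
Walk ring at distance 3 from (3, 4, -7):
Start at center + D4*3 = (0, 4, -4)
  hex 0: (0, 4, -4)
  hex 1: (1, 3, -4)
  hex 2: (2, 2, -4)
  hex 3: (3, 1, -4)
  hex 4: (4, 1, -5)
  hex 5: (5, 1, -6)
  hex 6: (6, 1, -7)
  hex 7: (6, 2, -8)
  hex 8: (6, 3, -9)
  hex 9: (6, 4, -10)
  hex 10: (5, 5, -10)
  hex 11: (4, 6, -10)
  hex 12: (3, 7, -10)
  hex 13: (2, 7, -9)
  hex 14: (1, 7, -8)
  hex 15: (0, 7, -7)
  hex 16: (0, 6, -6)
  hex 17: (0, 5, -5)
Sorted: 18 hexes.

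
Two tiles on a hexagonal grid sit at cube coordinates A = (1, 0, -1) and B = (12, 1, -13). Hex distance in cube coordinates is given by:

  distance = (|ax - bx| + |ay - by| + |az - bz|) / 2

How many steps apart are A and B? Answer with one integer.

Answer: 12

Derivation:
|ax - bx| = |1 - 12| = 11
|ay - by| = |0 - 1| = 1
|az - bz| = |-1 - (-13)| = 12
distance = (11 + 1 + 12) / 2 = 24 / 2 = 12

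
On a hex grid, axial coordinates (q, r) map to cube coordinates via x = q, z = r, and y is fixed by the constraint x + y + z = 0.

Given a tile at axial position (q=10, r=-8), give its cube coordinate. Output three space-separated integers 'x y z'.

Answer: 10 -2 -8

Derivation:
x = q = 10
z = r = -8
y = -x - z = -(10) - (-8) = -2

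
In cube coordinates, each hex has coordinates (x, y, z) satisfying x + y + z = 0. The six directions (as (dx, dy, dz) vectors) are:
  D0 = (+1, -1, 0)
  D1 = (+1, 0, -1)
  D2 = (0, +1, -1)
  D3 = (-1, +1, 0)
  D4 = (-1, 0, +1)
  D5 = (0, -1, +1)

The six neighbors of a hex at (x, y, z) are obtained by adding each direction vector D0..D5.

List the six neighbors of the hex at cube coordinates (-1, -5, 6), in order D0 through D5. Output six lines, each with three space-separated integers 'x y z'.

Answer: 0 -6 6
0 -5 5
-1 -4 5
-2 -4 6
-2 -5 7
-1 -6 7

Derivation:
Center: (-1, -5, 6). Add each direction:
  D0: (-1, -5, 6) + (1, -1, 0) = (0, -6, 6)
  D1: (-1, -5, 6) + (1, 0, -1) = (0, -5, 5)
  D2: (-1, -5, 6) + (0, 1, -1) = (-1, -4, 5)
  D3: (-1, -5, 6) + (-1, 1, 0) = (-2, -4, 6)
  D4: (-1, -5, 6) + (-1, 0, 1) = (-2, -5, 7)
  D5: (-1, -5, 6) + (0, -1, 1) = (-1, -6, 7)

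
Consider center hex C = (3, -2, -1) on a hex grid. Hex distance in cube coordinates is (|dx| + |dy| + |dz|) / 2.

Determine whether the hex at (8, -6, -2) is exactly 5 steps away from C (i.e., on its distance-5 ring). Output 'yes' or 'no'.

Answer: yes

Derivation:
|px - cx| = |8 - 3| = 5
|py - cy| = |-6 - (-2)| = 4
|pz - cz| = |-2 - (-1)| = 1
distance = (5+4+1)/2 = 10/2 = 5
radius = 5; distance == radius -> yes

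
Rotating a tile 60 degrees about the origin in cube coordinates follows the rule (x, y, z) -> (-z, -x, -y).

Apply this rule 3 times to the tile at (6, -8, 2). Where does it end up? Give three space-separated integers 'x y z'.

Answer: -6 8 -2

Derivation:
Start: (6, -8, 2)
Step 1: (6, -8, 2) -> (-(2), -(6), -(-8)) = (-2, -6, 8)
Step 2: (-2, -6, 8) -> (-(8), -(-2), -(-6)) = (-8, 2, 6)
Step 3: (-8, 2, 6) -> (-(6), -(-8), -(2)) = (-6, 8, -2)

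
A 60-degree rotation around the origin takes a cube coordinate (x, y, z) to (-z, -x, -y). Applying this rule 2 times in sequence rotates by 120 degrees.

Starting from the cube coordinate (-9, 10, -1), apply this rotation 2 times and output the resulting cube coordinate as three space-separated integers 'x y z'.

Answer: 10 -1 -9

Derivation:
Start: (-9, 10, -1)
Step 1: (-9, 10, -1) -> (-(-1), -(-9), -(10)) = (1, 9, -10)
Step 2: (1, 9, -10) -> (-(-10), -(1), -(9)) = (10, -1, -9)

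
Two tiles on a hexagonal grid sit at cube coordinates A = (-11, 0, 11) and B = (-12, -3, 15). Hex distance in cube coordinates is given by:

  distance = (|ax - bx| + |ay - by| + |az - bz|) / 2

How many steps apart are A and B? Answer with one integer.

Answer: 4

Derivation:
|ax - bx| = |-11 - (-12)| = 1
|ay - by| = |0 - (-3)| = 3
|az - bz| = |11 - 15| = 4
distance = (1 + 3 + 4) / 2 = 8 / 2 = 4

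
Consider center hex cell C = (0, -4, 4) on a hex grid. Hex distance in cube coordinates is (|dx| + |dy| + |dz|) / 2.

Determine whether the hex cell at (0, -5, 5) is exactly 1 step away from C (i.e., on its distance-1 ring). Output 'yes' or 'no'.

|px - cx| = |0 - 0| = 0
|py - cy| = |-5 - (-4)| = 1
|pz - cz| = |5 - 4| = 1
distance = (0+1+1)/2 = 2/2 = 1
radius = 1; distance == radius -> yes

Answer: yes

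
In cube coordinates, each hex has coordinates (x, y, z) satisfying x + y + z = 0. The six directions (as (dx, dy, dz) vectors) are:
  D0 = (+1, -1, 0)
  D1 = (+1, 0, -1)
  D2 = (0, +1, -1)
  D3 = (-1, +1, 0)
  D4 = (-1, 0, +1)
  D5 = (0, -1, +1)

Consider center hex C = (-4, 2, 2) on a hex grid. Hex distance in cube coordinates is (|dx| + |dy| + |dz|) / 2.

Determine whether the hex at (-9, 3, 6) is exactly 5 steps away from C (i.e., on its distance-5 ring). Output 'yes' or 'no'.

Answer: yes

Derivation:
|px - cx| = |-9 - (-4)| = 5
|py - cy| = |3 - 2| = 1
|pz - cz| = |6 - 2| = 4
distance = (5+1+4)/2 = 10/2 = 5
radius = 5; distance == radius -> yes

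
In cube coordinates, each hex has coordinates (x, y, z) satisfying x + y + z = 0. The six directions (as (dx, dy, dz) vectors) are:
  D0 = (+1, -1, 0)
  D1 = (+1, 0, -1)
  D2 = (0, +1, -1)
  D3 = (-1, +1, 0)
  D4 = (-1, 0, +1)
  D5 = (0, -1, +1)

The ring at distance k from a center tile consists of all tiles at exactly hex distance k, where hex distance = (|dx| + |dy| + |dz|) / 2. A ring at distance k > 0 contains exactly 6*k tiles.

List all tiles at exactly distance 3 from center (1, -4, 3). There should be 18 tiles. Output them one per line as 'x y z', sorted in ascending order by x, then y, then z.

Walk ring at distance 3 from (1, -4, 3):
Start at center + D4*3 = (-2, -4, 6)
  hex 0: (-2, -4, 6)
  hex 1: (-1, -5, 6)
  hex 2: (0, -6, 6)
  hex 3: (1, -7, 6)
  hex 4: (2, -7, 5)
  hex 5: (3, -7, 4)
  hex 6: (4, -7, 3)
  hex 7: (4, -6, 2)
  hex 8: (4, -5, 1)
  hex 9: (4, -4, 0)
  hex 10: (3, -3, 0)
  hex 11: (2, -2, 0)
  hex 12: (1, -1, 0)
  hex 13: (0, -1, 1)
  hex 14: (-1, -1, 2)
  hex 15: (-2, -1, 3)
  hex 16: (-2, -2, 4)
  hex 17: (-2, -3, 5)
Sorted: 18 hexes.

Answer: -2 -4 6
-2 -3 5
-2 -2 4
-2 -1 3
-1 -5 6
-1 -1 2
0 -6 6
0 -1 1
1 -7 6
1 -1 0
2 -7 5
2 -2 0
3 -7 4
3 -3 0
4 -7 3
4 -6 2
4 -5 1
4 -4 0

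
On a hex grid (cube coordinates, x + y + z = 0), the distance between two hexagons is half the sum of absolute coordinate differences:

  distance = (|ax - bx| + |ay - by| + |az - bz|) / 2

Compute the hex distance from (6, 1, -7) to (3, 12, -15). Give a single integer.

|ax - bx| = |6 - 3| = 3
|ay - by| = |1 - 12| = 11
|az - bz| = |-7 - (-15)| = 8
distance = (3 + 11 + 8) / 2 = 22 / 2 = 11

Answer: 11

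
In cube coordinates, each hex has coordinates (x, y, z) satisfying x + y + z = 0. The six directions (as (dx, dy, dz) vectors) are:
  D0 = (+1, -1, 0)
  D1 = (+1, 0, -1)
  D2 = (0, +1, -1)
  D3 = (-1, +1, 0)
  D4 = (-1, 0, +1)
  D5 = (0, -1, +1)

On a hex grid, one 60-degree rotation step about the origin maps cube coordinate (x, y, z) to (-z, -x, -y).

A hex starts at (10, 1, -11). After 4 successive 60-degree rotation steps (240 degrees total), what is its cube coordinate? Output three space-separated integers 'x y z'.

Start: (10, 1, -11)
Step 1: (10, 1, -11) -> (-(-11), -(10), -(1)) = (11, -10, -1)
Step 2: (11, -10, -1) -> (-(-1), -(11), -(-10)) = (1, -11, 10)
Step 3: (1, -11, 10) -> (-(10), -(1), -(-11)) = (-10, -1, 11)
Step 4: (-10, -1, 11) -> (-(11), -(-10), -(-1)) = (-11, 10, 1)

Answer: -11 10 1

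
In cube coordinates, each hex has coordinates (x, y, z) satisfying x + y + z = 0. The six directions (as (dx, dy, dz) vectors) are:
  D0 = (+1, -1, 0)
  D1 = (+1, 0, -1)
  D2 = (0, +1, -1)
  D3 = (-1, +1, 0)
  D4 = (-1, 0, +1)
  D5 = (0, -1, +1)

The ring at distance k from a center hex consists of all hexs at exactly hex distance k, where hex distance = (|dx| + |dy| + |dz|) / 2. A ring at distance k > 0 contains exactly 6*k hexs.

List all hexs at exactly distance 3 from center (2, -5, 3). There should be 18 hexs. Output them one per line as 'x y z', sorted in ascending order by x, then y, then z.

Walk ring at distance 3 from (2, -5, 3):
Start at center + D4*3 = (-1, -5, 6)
  hex 0: (-1, -5, 6)
  hex 1: (0, -6, 6)
  hex 2: (1, -7, 6)
  hex 3: (2, -8, 6)
  hex 4: (3, -8, 5)
  hex 5: (4, -8, 4)
  hex 6: (5, -8, 3)
  hex 7: (5, -7, 2)
  hex 8: (5, -6, 1)
  hex 9: (5, -5, 0)
  hex 10: (4, -4, 0)
  hex 11: (3, -3, 0)
  hex 12: (2, -2, 0)
  hex 13: (1, -2, 1)
  hex 14: (0, -2, 2)
  hex 15: (-1, -2, 3)
  hex 16: (-1, -3, 4)
  hex 17: (-1, -4, 5)
Sorted: 18 hexes.

Answer: -1 -5 6
-1 -4 5
-1 -3 4
-1 -2 3
0 -6 6
0 -2 2
1 -7 6
1 -2 1
2 -8 6
2 -2 0
3 -8 5
3 -3 0
4 -8 4
4 -4 0
5 -8 3
5 -7 2
5 -6 1
5 -5 0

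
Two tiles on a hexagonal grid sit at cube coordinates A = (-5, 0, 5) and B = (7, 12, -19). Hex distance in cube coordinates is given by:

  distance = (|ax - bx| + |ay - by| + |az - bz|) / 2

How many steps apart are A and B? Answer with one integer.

Answer: 24

Derivation:
|ax - bx| = |-5 - 7| = 12
|ay - by| = |0 - 12| = 12
|az - bz| = |5 - (-19)| = 24
distance = (12 + 12 + 24) / 2 = 48 / 2 = 24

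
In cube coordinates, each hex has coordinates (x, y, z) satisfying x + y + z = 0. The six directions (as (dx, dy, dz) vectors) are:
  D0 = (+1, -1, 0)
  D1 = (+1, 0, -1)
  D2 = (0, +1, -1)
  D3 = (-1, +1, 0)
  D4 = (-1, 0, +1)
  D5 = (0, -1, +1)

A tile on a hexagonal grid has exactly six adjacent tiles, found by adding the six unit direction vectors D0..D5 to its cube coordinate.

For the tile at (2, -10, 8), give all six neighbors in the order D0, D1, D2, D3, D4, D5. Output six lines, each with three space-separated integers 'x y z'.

Center: (2, -10, 8). Add each direction:
  D0: (2, -10, 8) + (1, -1, 0) = (3, -11, 8)
  D1: (2, -10, 8) + (1, 0, -1) = (3, -10, 7)
  D2: (2, -10, 8) + (0, 1, -1) = (2, -9, 7)
  D3: (2, -10, 8) + (-1, 1, 0) = (1, -9, 8)
  D4: (2, -10, 8) + (-1, 0, 1) = (1, -10, 9)
  D5: (2, -10, 8) + (0, -1, 1) = (2, -11, 9)

Answer: 3 -11 8
3 -10 7
2 -9 7
1 -9 8
1 -10 9
2 -11 9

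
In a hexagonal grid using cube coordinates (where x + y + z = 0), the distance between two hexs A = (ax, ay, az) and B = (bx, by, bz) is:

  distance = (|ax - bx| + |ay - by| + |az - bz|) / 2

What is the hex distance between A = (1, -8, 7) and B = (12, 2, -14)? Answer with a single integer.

|ax - bx| = |1 - 12| = 11
|ay - by| = |-8 - 2| = 10
|az - bz| = |7 - (-14)| = 21
distance = (11 + 10 + 21) / 2 = 42 / 2 = 21

Answer: 21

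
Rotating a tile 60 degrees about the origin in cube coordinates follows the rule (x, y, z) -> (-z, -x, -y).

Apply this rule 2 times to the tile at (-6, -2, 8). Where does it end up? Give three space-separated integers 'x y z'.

Answer: -2 8 -6

Derivation:
Start: (-6, -2, 8)
Step 1: (-6, -2, 8) -> (-(8), -(-6), -(-2)) = (-8, 6, 2)
Step 2: (-8, 6, 2) -> (-(2), -(-8), -(6)) = (-2, 8, -6)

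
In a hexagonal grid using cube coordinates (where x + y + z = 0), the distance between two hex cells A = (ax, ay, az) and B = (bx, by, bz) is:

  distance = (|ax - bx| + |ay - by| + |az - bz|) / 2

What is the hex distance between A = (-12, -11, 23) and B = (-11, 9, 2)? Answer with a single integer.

|ax - bx| = |-12 - (-11)| = 1
|ay - by| = |-11 - 9| = 20
|az - bz| = |23 - 2| = 21
distance = (1 + 20 + 21) / 2 = 42 / 2 = 21

Answer: 21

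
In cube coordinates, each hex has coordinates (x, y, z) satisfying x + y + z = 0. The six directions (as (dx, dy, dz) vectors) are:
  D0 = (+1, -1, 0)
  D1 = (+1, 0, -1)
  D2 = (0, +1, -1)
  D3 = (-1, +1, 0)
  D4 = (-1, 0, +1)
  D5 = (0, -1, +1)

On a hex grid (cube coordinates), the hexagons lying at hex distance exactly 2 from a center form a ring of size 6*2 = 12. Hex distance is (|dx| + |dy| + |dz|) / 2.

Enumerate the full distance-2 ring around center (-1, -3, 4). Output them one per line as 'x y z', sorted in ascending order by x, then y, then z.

Walk ring at distance 2 from (-1, -3, 4):
Start at center + D4*2 = (-3, -3, 6)
  hex 0: (-3, -3, 6)
  hex 1: (-2, -4, 6)
  hex 2: (-1, -5, 6)
  hex 3: (0, -5, 5)
  hex 4: (1, -5, 4)
  hex 5: (1, -4, 3)
  hex 6: (1, -3, 2)
  hex 7: (0, -2, 2)
  hex 8: (-1, -1, 2)
  hex 9: (-2, -1, 3)
  hex 10: (-3, -1, 4)
  hex 11: (-3, -2, 5)
Sorted: 12 hexes.

Answer: -3 -3 6
-3 -2 5
-3 -1 4
-2 -4 6
-2 -1 3
-1 -5 6
-1 -1 2
0 -5 5
0 -2 2
1 -5 4
1 -4 3
1 -3 2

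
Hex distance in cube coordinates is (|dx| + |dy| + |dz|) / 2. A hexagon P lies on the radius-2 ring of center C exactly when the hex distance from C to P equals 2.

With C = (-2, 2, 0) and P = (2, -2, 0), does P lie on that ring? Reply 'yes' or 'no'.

Answer: no

Derivation:
|px - cx| = |2 - (-2)| = 4
|py - cy| = |-2 - 2| = 4
|pz - cz| = |0 - 0| = 0
distance = (4+4+0)/2 = 8/2 = 4
radius = 2; distance != radius -> no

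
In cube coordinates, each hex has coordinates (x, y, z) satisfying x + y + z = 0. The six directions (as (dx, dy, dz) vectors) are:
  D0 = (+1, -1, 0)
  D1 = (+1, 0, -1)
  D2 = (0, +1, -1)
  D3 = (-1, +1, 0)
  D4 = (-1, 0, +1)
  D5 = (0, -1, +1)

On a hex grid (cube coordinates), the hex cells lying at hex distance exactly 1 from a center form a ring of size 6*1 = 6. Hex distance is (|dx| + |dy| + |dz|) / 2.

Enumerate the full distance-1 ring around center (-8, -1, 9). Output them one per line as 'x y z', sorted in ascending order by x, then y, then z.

Answer: -9 -1 10
-9 0 9
-8 -2 10
-8 0 8
-7 -2 9
-7 -1 8

Derivation:
Walk ring at distance 1 from (-8, -1, 9):
Start at center + D4*1 = (-9, -1, 10)
  hex 0: (-9, -1, 10)
  hex 1: (-8, -2, 10)
  hex 2: (-7, -2, 9)
  hex 3: (-7, -1, 8)
  hex 4: (-8, 0, 8)
  hex 5: (-9, 0, 9)
Sorted: 6 hexes.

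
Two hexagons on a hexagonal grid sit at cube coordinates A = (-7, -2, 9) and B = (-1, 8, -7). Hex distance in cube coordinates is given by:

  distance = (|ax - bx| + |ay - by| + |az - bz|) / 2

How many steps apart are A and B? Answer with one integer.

Answer: 16

Derivation:
|ax - bx| = |-7 - (-1)| = 6
|ay - by| = |-2 - 8| = 10
|az - bz| = |9 - (-7)| = 16
distance = (6 + 10 + 16) / 2 = 32 / 2 = 16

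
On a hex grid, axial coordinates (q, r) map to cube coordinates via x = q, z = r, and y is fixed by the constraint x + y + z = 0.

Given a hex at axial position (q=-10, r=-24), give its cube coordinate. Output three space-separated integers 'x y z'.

x = q = -10
z = r = -24
y = -x - z = -(-10) - (-24) = 34

Answer: -10 34 -24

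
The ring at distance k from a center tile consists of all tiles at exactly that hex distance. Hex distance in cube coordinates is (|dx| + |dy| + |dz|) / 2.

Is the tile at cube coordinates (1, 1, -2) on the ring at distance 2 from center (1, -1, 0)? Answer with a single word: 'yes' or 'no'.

Answer: yes

Derivation:
|px - cx| = |1 - 1| = 0
|py - cy| = |1 - (-1)| = 2
|pz - cz| = |-2 - 0| = 2
distance = (0+2+2)/2 = 4/2 = 2
radius = 2; distance == radius -> yes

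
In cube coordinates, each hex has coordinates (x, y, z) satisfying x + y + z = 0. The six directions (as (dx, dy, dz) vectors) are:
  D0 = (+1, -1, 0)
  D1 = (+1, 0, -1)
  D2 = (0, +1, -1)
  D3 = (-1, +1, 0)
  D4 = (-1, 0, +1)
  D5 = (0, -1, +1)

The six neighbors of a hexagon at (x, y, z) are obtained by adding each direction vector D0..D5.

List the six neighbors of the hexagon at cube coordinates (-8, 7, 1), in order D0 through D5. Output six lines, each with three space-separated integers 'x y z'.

Answer: -7 6 1
-7 7 0
-8 8 0
-9 8 1
-9 7 2
-8 6 2

Derivation:
Center: (-8, 7, 1). Add each direction:
  D0: (-8, 7, 1) + (1, -1, 0) = (-7, 6, 1)
  D1: (-8, 7, 1) + (1, 0, -1) = (-7, 7, 0)
  D2: (-8, 7, 1) + (0, 1, -1) = (-8, 8, 0)
  D3: (-8, 7, 1) + (-1, 1, 0) = (-9, 8, 1)
  D4: (-8, 7, 1) + (-1, 0, 1) = (-9, 7, 2)
  D5: (-8, 7, 1) + (0, -1, 1) = (-8, 6, 2)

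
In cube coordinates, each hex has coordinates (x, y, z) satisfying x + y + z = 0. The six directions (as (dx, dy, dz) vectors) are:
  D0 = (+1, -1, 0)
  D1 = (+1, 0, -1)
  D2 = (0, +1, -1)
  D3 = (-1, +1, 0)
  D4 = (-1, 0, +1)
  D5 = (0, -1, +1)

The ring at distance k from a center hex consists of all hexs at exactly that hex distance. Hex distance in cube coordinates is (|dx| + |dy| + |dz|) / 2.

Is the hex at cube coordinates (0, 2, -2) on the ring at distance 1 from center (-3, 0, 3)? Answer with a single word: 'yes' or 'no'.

|px - cx| = |0 - (-3)| = 3
|py - cy| = |2 - 0| = 2
|pz - cz| = |-2 - 3| = 5
distance = (3+2+5)/2 = 10/2 = 5
radius = 1; distance != radius -> no

Answer: no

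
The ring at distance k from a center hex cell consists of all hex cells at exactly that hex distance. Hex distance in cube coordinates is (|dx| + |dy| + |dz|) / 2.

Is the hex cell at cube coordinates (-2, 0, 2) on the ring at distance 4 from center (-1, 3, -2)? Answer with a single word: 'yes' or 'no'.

Answer: yes

Derivation:
|px - cx| = |-2 - (-1)| = 1
|py - cy| = |0 - 3| = 3
|pz - cz| = |2 - (-2)| = 4
distance = (1+3+4)/2 = 8/2 = 4
radius = 4; distance == radius -> yes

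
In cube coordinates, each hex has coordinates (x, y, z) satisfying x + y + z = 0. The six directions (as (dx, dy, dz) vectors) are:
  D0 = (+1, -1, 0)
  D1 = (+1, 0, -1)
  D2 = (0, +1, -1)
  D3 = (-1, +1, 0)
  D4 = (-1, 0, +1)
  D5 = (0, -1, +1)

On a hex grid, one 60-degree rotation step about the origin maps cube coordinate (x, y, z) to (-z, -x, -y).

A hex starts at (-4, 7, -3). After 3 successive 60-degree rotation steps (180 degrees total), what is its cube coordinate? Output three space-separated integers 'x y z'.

Answer: 4 -7 3

Derivation:
Start: (-4, 7, -3)
Step 1: (-4, 7, -3) -> (-(-3), -(-4), -(7)) = (3, 4, -7)
Step 2: (3, 4, -7) -> (-(-7), -(3), -(4)) = (7, -3, -4)
Step 3: (7, -3, -4) -> (-(-4), -(7), -(-3)) = (4, -7, 3)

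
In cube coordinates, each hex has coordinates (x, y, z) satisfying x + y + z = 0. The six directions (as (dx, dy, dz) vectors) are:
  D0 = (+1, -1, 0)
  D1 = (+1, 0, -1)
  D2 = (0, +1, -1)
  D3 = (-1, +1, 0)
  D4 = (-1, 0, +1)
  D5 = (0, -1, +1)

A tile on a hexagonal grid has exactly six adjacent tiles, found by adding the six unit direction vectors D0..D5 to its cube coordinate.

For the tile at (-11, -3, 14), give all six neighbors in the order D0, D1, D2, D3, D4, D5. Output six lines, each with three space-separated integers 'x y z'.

Center: (-11, -3, 14). Add each direction:
  D0: (-11, -3, 14) + (1, -1, 0) = (-10, -4, 14)
  D1: (-11, -3, 14) + (1, 0, -1) = (-10, -3, 13)
  D2: (-11, -3, 14) + (0, 1, -1) = (-11, -2, 13)
  D3: (-11, -3, 14) + (-1, 1, 0) = (-12, -2, 14)
  D4: (-11, -3, 14) + (-1, 0, 1) = (-12, -3, 15)
  D5: (-11, -3, 14) + (0, -1, 1) = (-11, -4, 15)

Answer: -10 -4 14
-10 -3 13
-11 -2 13
-12 -2 14
-12 -3 15
-11 -4 15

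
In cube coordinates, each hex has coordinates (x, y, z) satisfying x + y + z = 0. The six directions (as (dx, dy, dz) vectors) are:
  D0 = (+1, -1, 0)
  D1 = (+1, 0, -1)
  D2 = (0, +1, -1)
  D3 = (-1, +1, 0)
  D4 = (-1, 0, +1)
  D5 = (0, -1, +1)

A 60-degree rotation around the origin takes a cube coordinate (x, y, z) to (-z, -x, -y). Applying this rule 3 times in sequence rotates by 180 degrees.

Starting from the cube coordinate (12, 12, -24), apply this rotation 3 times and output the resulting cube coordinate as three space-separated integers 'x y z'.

Answer: -12 -12 24

Derivation:
Start: (12, 12, -24)
Step 1: (12, 12, -24) -> (-(-24), -(12), -(12)) = (24, -12, -12)
Step 2: (24, -12, -12) -> (-(-12), -(24), -(-12)) = (12, -24, 12)
Step 3: (12, -24, 12) -> (-(12), -(12), -(-24)) = (-12, -12, 24)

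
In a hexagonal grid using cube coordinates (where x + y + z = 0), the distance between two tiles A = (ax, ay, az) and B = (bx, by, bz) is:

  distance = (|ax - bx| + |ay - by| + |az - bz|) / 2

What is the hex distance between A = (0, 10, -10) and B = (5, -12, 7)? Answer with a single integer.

|ax - bx| = |0 - 5| = 5
|ay - by| = |10 - (-12)| = 22
|az - bz| = |-10 - 7| = 17
distance = (5 + 22 + 17) / 2 = 44 / 2 = 22

Answer: 22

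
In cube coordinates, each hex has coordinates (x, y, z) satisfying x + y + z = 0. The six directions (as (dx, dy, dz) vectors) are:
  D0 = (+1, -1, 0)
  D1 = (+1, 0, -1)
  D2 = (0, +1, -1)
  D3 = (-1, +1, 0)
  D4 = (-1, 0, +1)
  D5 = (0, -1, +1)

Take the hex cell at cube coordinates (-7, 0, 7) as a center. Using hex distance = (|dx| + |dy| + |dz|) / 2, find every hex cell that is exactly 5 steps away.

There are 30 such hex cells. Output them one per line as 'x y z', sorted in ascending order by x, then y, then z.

Answer: -12 0 12
-12 1 11
-12 2 10
-12 3 9
-12 4 8
-12 5 7
-11 -1 12
-11 5 6
-10 -2 12
-10 5 5
-9 -3 12
-9 5 4
-8 -4 12
-8 5 3
-7 -5 12
-7 5 2
-6 -5 11
-6 4 2
-5 -5 10
-5 3 2
-4 -5 9
-4 2 2
-3 -5 8
-3 1 2
-2 -5 7
-2 -4 6
-2 -3 5
-2 -2 4
-2 -1 3
-2 0 2

Derivation:
Walk ring at distance 5 from (-7, 0, 7):
Start at center + D4*5 = (-12, 0, 12)
  hex 0: (-12, 0, 12)
  hex 1: (-11, -1, 12)
  hex 2: (-10, -2, 12)
  hex 3: (-9, -3, 12)
  hex 4: (-8, -4, 12)
  hex 5: (-7, -5, 12)
  hex 6: (-6, -5, 11)
  hex 7: (-5, -5, 10)
  hex 8: (-4, -5, 9)
  hex 9: (-3, -5, 8)
  hex 10: (-2, -5, 7)
  hex 11: (-2, -4, 6)
  hex 12: (-2, -3, 5)
  hex 13: (-2, -2, 4)
  hex 14: (-2, -1, 3)
  hex 15: (-2, 0, 2)
  hex 16: (-3, 1, 2)
  hex 17: (-4, 2, 2)
  hex 18: (-5, 3, 2)
  hex 19: (-6, 4, 2)
  hex 20: (-7, 5, 2)
  hex 21: (-8, 5, 3)
  hex 22: (-9, 5, 4)
  hex 23: (-10, 5, 5)
  hex 24: (-11, 5, 6)
  hex 25: (-12, 5, 7)
  hex 26: (-12, 4, 8)
  hex 27: (-12, 3, 9)
  hex 28: (-12, 2, 10)
  hex 29: (-12, 1, 11)
Sorted: 30 hexes.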